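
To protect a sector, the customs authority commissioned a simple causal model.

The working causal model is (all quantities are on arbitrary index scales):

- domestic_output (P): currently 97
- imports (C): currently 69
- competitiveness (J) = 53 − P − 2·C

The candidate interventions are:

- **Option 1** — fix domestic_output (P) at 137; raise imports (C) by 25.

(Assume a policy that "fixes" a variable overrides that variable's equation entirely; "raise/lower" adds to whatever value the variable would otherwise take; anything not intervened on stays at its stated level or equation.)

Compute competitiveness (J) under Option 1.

-272

Option 1 (P := 137, C + 25):
  P = 137
  C = 69 + 25 = 94
  J = 53 − 137 − 2·94 = -272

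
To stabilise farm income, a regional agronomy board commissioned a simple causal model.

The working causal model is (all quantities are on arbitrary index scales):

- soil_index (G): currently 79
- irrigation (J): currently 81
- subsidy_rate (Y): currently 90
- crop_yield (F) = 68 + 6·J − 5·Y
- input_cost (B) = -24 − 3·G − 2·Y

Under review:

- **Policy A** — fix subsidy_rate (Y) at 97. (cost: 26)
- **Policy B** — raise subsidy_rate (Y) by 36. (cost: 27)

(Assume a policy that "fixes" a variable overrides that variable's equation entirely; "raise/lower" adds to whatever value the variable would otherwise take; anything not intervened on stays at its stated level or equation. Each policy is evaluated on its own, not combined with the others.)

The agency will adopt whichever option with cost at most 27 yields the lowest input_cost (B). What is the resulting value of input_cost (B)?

Policy A (Y := 97):
  G = 79
  Y = 97
  B = -24 − 3·79 − 2·97 = -455
Policy B (Y + 36):
  G = 79
  Y = 90 + 36 = 126
  B = -24 − 3·79 − 2·126 = -513
Comparing — Policy A: B=-455, Policy B: B=-513. Lowest is -513 (Policy B).

-513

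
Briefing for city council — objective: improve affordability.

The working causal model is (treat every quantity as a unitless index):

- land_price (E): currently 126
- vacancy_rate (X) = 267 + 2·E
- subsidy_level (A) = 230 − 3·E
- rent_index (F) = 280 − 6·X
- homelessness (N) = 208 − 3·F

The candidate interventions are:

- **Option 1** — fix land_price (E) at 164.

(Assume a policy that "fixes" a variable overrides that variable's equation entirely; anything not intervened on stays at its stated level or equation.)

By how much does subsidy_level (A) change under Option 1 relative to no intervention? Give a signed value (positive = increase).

Baseline:
  E = 126
  A = 230 − 3·126 = -148
Option 1 (E := 164):
  E = 164
  A = 230 − 3·164 = -262
Change in A: -262 − (-148) = -114

-114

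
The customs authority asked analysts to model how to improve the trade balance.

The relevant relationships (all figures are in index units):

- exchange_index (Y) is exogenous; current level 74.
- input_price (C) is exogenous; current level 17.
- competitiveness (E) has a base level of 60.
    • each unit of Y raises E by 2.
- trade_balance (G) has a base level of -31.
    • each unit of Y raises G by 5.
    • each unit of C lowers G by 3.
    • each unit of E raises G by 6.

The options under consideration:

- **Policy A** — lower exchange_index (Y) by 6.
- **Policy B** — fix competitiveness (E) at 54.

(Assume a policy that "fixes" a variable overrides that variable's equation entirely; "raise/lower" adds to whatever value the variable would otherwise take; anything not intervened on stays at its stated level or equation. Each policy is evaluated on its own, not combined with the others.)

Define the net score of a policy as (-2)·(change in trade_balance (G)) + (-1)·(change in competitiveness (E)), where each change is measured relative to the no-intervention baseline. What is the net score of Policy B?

Baseline:
  Y = 74
  C = 17
  E = 60 + 2·74 = 208
  G = -31 + 5·74 − 3·17 + 6·208 = 1536
Policy B (E := 54):
  Y = 74
  C = 17
  E = 54
  G = -31 + 5·74 − 3·17 + 6·54 = 612
ΔG = 612 − 1536 = -924; ΔE = 54 − 208 = -154
Score = (-2)·(-924) + (-1)·(-154) = 2002

2002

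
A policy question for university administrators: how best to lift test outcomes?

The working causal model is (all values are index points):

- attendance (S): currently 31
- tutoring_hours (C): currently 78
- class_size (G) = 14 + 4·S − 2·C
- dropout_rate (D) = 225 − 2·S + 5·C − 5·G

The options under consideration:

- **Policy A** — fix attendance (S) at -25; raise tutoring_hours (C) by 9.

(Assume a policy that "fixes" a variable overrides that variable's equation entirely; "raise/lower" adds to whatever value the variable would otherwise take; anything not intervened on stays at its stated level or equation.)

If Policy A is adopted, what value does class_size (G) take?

Policy A (S := -25, C + 9):
  S = -25
  C = 78 + 9 = 87
  G = 14 + 4·(-25) − 2·87 = -260

-260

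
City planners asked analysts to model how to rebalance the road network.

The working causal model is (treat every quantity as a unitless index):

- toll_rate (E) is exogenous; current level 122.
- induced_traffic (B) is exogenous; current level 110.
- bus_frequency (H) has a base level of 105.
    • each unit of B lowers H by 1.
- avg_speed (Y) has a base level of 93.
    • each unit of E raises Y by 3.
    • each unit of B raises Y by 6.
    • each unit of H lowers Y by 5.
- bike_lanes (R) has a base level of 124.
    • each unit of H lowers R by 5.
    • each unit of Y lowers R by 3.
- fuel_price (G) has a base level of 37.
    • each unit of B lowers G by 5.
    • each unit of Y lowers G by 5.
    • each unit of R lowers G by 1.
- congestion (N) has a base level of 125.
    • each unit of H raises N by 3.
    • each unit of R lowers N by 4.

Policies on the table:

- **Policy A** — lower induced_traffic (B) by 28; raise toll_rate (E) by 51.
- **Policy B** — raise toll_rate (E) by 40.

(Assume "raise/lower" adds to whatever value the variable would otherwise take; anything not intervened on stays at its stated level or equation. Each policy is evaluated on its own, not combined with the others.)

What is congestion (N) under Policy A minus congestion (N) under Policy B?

Policy A (B − 28, E + 51):
  E = 122 + 51 = 173
  B = 110 − 28 = 82
  H = 105 − 82 = 23
  Y = 93 + 3·173 + 6·82 − 5·23 = 989
  R = 124 − 5·23 − 3·989 = -2958
  N = 125 + 3·23 − 4·(-2958) = 12026
Policy B (E + 40):
  E = 122 + 40 = 162
  B = 110
  H = 105 − 110 = -5
  Y = 93 + 3·162 + 6·110 − 5·(-5) = 1264
  R = 124 − 5·(-5) − 3·1264 = -3643
  N = 125 + 3·(-5) − 4·(-3643) = 14682
N: 12026 − 14682 = -2656

-2656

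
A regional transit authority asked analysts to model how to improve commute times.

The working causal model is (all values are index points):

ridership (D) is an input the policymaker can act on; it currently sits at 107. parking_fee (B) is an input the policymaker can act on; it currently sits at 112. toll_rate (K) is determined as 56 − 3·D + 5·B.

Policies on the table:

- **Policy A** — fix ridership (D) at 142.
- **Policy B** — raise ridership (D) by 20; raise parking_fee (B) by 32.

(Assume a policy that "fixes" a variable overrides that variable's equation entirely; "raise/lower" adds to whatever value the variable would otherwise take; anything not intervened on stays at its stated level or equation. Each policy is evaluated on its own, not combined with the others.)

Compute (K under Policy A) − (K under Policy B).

Policy A (D := 142):
  D = 142
  B = 112
  K = 56 − 3·142 + 5·112 = 190
Policy B (D + 20, B + 32):
  D = 107 + 20 = 127
  B = 112 + 32 = 144
  K = 56 − 3·127 + 5·144 = 395
K: 190 − 395 = -205

-205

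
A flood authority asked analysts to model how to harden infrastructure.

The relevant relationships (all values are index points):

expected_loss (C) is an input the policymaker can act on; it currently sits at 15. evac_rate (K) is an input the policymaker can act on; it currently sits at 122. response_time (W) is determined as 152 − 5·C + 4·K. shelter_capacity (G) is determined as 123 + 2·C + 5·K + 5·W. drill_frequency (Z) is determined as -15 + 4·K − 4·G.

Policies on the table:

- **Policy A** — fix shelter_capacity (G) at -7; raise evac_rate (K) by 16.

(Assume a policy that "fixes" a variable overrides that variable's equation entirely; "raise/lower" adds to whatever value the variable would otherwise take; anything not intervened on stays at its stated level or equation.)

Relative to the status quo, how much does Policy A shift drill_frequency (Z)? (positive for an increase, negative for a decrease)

14444

Baseline:
  C = 15
  K = 122
  W = 152 − 5·15 + 4·122 = 565
  G = 123 + 2·15 + 5·122 + 5·565 = 3588
  Z = -15 + 4·122 − 4·3588 = -13879
Policy A (G := -7, K + 16):
  C = 15
  K = 122 + 16 = 138
  W = 152 − 5·15 + 4·138 = 629
  G = -7
  Z = -15 + 4·138 − 4·(-7) = 565
Change in Z: 565 − (-13879) = 14444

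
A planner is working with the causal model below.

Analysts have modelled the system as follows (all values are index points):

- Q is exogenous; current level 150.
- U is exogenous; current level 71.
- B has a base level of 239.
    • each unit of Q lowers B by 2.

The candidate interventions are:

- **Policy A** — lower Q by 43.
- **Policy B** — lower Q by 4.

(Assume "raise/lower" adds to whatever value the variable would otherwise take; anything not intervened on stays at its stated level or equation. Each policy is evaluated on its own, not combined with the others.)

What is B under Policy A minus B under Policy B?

Policy A (Q − 43):
  Q = 150 − 43 = 107
  B = 239 − 2·107 = 25
Policy B (Q − 4):
  Q = 150 − 4 = 146
  B = 239 − 2·146 = -53
B: 25 − (-53) = 78

78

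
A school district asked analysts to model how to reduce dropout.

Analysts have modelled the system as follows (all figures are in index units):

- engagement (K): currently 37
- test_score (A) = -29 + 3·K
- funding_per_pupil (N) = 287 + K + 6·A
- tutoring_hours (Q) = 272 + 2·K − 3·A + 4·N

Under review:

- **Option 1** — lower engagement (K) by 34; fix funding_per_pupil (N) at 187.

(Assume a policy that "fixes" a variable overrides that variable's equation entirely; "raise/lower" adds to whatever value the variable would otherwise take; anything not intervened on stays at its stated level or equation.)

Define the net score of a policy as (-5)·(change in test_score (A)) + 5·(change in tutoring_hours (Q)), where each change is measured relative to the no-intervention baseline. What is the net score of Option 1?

Baseline:
  K = 37
  A = -29 + 3·37 = 82
  N = 287 + 37 + 6·82 = 816
  Q = 272 + 2·37 − 3·82 + 4·816 = 3364
Option 1 (K − 34, N := 187):
  K = 37 − 34 = 3
  A = -29 + 3·3 = -20
  N = 187
  Q = 272 + 2·3 − 3·(-20) + 4·187 = 1086
ΔA = -20 − 82 = -102; ΔQ = 1086 − 3364 = -2278
Score = (-5)·(-102) + 5·(-2278) = -10880

-10880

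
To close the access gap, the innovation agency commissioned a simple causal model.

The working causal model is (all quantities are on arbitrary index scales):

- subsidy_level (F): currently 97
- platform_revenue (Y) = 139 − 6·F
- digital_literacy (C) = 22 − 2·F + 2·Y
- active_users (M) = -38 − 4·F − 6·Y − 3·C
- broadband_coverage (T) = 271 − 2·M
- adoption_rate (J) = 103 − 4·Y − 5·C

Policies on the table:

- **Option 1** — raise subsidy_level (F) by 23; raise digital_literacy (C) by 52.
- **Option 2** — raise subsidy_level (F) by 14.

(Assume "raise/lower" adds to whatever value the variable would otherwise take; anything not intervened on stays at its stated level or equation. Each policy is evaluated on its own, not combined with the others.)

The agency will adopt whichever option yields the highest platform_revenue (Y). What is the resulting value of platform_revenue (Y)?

-527

Option 1 (F + 23, C + 52):
  F = 97 + 23 = 120
  Y = 139 − 6·120 = -581
Option 2 (F + 14):
  F = 97 + 14 = 111
  Y = 139 − 6·111 = -527
Comparing — Option 1: Y=-581, Option 2: Y=-527. Highest is -527 (Option 2).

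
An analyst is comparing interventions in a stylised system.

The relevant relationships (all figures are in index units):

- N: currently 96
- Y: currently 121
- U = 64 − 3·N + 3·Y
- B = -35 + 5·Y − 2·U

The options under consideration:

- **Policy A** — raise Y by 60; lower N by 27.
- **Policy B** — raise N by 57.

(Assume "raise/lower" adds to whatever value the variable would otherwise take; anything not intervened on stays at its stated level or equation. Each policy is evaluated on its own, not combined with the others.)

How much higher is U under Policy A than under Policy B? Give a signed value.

432

Policy A (Y + 60, N − 27):
  N = 96 − 27 = 69
  Y = 121 + 60 = 181
  U = 64 − 3·69 + 3·181 = 400
Policy B (N + 57):
  N = 96 + 57 = 153
  Y = 121
  U = 64 − 3·153 + 3·121 = -32
U: 400 − (-32) = 432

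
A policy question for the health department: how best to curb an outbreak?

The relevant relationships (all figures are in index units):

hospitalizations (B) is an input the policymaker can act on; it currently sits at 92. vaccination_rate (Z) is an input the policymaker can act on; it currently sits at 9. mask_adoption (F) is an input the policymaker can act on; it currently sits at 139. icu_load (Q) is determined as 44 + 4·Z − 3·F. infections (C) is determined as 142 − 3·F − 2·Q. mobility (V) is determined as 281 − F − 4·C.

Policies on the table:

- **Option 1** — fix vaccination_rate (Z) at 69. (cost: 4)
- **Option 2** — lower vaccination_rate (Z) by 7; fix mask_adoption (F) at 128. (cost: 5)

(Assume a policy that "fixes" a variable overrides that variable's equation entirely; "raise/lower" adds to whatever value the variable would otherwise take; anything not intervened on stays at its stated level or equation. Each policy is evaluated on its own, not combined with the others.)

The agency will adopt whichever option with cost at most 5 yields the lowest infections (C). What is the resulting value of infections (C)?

Option 1 (Z := 69):
  Z = 69
  F = 139
  Q = 44 + 4·69 − 3·139 = -97
  C = 142 − 3·139 − 2·(-97) = -81
Option 2 (Z − 7, F := 128):
  Z = 9 − 7 = 2
  F = 128
  Q = 44 + 4·2 − 3·128 = -332
  C = 142 − 3·128 − 2·(-332) = 422
Comparing — Option 1: C=-81, Option 2: C=422. Lowest is -81 (Option 1).

-81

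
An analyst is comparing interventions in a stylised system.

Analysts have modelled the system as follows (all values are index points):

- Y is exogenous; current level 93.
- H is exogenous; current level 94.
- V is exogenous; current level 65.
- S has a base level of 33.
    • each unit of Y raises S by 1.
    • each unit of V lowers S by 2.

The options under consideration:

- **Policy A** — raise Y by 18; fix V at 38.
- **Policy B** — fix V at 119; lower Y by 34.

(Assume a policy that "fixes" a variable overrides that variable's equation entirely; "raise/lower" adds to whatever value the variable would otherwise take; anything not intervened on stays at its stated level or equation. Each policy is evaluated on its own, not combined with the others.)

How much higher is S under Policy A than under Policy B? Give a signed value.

Policy A (Y + 18, V := 38):
  Y = 93 + 18 = 111
  V = 38
  S = 33 + 111 − 2·38 = 68
Policy B (V := 119, Y − 34):
  Y = 93 − 34 = 59
  V = 119
  S = 33 + 59 − 2·119 = -146
S: 68 − (-146) = 214

214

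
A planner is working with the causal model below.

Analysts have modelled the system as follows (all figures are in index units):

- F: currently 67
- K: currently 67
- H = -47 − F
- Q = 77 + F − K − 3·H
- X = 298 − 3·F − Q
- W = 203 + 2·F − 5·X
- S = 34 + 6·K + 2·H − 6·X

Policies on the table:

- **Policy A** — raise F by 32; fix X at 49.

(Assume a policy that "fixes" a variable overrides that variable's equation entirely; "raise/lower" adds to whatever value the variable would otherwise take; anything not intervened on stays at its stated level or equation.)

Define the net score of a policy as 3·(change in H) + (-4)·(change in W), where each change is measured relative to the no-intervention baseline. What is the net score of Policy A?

Baseline:
  F = 67
  K = 67
  H = -47 − 67 = -114
  Q = 77 + 67 − 67 − 3·(-114) = 419
  X = 298 − 3·67 − 419 = -322
  W = 203 + 2·67 − 5·(-322) = 1947
Policy A (F + 32, X := 49):
  F = 67 + 32 = 99
  K = 67
  H = -47 − 99 = -146
  Q = 77 + 99 − 67 − 3·(-146) = 547
  X = 49
  W = 203 + 2·99 − 5·49 = 156
ΔH = -146 − (-114) = -32; ΔW = 156 − 1947 = -1791
Score = 3·(-32) + (-4)·(-1791) = 7068

7068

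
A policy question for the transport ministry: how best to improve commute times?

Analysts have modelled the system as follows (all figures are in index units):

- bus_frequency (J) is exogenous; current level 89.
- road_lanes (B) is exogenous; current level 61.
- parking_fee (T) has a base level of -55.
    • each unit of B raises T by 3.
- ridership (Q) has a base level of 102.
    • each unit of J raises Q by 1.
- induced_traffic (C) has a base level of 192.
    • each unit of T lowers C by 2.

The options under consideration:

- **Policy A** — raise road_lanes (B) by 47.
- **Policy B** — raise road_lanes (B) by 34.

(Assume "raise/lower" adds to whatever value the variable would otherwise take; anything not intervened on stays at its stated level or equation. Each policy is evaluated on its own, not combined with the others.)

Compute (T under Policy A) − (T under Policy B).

39

Policy A (B + 47):
  B = 61 + 47 = 108
  T = -55 + 3·108 = 269
Policy B (B + 34):
  B = 61 + 34 = 95
  T = -55 + 3·95 = 230
T: 269 − 230 = 39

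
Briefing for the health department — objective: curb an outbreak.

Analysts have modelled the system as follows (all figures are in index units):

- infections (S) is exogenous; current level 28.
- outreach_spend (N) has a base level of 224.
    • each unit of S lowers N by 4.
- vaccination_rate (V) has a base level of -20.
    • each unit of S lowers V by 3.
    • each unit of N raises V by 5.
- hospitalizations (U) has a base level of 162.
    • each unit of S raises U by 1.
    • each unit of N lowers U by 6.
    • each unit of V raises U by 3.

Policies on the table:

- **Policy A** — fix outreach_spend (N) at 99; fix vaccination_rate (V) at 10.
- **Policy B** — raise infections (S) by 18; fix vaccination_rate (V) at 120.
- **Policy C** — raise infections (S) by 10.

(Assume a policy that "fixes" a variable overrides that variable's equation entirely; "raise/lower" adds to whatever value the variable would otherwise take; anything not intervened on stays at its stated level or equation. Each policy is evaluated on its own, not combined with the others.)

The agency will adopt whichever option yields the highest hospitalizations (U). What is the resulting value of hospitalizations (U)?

446

Policy A (N := 99, V := 10):
  S = 28
  N = 99
  V = 10
  U = 162 + 28 − 6·99 + 3·10 = -374
Policy B (S + 18, V := 120):
  S = 28 + 18 = 46
  N = 224 − 4·46 = 40
  V = 120
  U = 162 + 46 − 6·40 + 3·120 = 328
Policy C (S + 10):
  S = 28 + 10 = 38
  N = 224 − 4·38 = 72
  V = -20 − 3·38 + 5·72 = 226
  U = 162 + 38 − 6·72 + 3·226 = 446
Comparing — Policy A: U=-374, Policy B: U=328, Policy C: U=446. Highest is 446 (Policy C).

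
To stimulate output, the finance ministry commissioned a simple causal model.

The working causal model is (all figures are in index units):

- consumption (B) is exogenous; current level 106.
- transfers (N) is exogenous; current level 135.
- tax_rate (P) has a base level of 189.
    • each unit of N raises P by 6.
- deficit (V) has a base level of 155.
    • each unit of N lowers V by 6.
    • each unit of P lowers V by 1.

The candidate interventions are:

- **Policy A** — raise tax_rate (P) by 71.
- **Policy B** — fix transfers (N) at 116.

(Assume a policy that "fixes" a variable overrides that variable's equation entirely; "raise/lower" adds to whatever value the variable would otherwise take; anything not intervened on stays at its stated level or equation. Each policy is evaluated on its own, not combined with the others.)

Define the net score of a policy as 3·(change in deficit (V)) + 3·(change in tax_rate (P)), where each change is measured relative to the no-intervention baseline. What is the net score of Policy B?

342

Baseline:
  N = 135
  P = 189 + 6·135 = 999
  V = 155 − 6·135 − 999 = -1654
Policy B (N := 116):
  N = 116
  P = 189 + 6·116 = 885
  V = 155 − 6·116 − 885 = -1426
ΔV = -1426 − (-1654) = 228; ΔP = 885 − 999 = -114
Score = 3·228 + 3·(-114) = 342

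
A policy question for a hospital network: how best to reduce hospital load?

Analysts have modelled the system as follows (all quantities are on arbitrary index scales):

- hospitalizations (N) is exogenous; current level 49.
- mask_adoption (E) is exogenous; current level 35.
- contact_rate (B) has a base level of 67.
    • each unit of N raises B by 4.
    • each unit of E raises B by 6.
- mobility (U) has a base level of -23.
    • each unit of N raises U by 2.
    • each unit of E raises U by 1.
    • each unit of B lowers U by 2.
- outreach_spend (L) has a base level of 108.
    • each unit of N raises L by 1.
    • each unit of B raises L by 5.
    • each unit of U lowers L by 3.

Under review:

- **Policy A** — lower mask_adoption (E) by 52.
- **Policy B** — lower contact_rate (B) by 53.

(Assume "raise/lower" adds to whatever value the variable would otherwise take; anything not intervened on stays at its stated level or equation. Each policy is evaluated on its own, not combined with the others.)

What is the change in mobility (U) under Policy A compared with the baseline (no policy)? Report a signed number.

Baseline:
  N = 49
  E = 35
  B = 67 + 4·49 + 6·35 = 473
  U = -23 + 2·49 + 35 − 2·473 = -836
Policy A (E − 52):
  N = 49
  E = 35 − 52 = -17
  B = 67 + 4·49 + 6·(-17) = 161
  U = -23 + 2·49 + (-17) − 2·161 = -264
Change in U: -264 − (-836) = 572

572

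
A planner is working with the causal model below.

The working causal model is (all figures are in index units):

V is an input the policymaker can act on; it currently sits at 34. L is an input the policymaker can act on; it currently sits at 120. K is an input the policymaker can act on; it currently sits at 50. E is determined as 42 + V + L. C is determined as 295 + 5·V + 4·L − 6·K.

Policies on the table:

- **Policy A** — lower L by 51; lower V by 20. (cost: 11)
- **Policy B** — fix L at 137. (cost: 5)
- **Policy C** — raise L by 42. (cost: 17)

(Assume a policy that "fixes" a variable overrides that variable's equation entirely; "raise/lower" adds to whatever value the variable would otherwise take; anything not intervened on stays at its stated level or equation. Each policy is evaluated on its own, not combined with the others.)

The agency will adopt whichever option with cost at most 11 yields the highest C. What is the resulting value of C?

713

Policy A (L − 51, V − 20):
  V = 34 − 20 = 14
  L = 120 − 51 = 69
  K = 50
  C = 295 + 5·14 + 4·69 − 6·50 = 341
Policy B (L := 137):
  V = 34
  L = 137
  K = 50
  C = 295 + 5·34 + 4·137 − 6·50 = 713
Comparing — Policy A: C=341, Policy B: C=713. Highest is 713 (Policy B).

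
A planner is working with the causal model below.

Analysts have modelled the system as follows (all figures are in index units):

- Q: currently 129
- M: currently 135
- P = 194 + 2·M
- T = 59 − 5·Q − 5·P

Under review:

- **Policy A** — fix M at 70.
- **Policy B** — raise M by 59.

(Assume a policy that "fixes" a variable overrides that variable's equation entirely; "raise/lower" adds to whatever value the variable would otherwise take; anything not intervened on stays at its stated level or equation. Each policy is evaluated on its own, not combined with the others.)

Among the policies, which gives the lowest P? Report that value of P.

Policy A (M := 70):
  M = 70
  P = 194 + 2·70 = 334
Policy B (M + 59):
  M = 135 + 59 = 194
  P = 194 + 2·194 = 582
Comparing — Policy A: P=334, Policy B: P=582. Lowest is 334 (Policy A).

334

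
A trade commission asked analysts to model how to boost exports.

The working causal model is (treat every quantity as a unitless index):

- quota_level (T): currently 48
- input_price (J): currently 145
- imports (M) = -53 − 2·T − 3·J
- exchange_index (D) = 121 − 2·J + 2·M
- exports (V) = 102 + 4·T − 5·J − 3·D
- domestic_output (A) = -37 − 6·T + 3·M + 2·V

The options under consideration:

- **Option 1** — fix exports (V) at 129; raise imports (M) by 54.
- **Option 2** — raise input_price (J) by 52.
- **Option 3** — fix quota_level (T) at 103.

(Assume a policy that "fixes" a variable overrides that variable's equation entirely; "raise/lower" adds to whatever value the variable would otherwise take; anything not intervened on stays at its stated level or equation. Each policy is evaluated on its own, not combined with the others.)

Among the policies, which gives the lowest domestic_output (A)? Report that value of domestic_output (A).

-1657

Option 1 (V := 129, M + 54):
  T = 48
  J = 145
  M = -53 − 2·48 − 3·145 (+54 from intervention) = -530
  D = 121 − 2·145 + 2·(-530) = -1229
  V = 129
  A = -37 − 6·48 + 3·(-530) + 2·129 = -1657
Option 2 (J + 52):
  T = 48
  J = 145 + 52 = 197
  M = -53 − 2·48 − 3·197 = -740
  D = 121 − 2·197 + 2·(-740) = -1753
  V = 102 + 4·48 − 5·197 − 3·(-1753) = 4568
  A = -37 − 6·48 + 3·(-740) + 2·4568 = 6591
Option 3 (T := 103):
  T = 103
  J = 145
  M = -53 − 2·103 − 3·145 = -694
  D = 121 − 2·145 + 2·(-694) = -1557
  V = 102 + 4·103 − 5·145 − 3·(-1557) = 4460
  A = -37 − 6·103 + 3·(-694) + 2·4460 = 6183
Comparing — Option 1: A=-1657, Option 2: A=6591, Option 3: A=6183. Lowest is -1657 (Option 1).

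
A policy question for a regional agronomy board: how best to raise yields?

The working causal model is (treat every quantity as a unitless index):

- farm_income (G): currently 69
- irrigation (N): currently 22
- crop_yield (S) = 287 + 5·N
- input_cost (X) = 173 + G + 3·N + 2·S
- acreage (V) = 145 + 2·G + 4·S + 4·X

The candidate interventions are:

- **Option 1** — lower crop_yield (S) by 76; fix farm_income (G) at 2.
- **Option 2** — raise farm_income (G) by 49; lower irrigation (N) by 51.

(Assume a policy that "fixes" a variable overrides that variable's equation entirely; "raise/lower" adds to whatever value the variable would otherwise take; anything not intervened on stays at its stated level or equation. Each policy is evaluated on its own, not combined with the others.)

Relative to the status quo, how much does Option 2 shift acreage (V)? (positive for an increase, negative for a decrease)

-3378

Baseline:
  G = 69
  N = 22
  S = 287 + 5·22 = 397
  X = 173 + 69 + 3·22 + 2·397 = 1102
  V = 145 + 2·69 + 4·397 + 4·1102 = 6279
Option 2 (G + 49, N − 51):
  G = 69 + 49 = 118
  N = 22 − 51 = -29
  S = 287 + 5·(-29) = 142
  X = 173 + 118 + 3·(-29) + 2·142 = 488
  V = 145 + 2·118 + 4·142 + 4·488 = 2901
Change in V: 2901 − 6279 = -3378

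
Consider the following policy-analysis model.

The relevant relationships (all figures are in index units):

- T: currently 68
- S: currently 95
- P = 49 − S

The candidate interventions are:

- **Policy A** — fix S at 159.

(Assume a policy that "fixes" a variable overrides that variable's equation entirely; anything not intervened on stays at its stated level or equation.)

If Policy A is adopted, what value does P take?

Policy A (S := 159):
  S = 159
  P = 49 − 159 = -110

-110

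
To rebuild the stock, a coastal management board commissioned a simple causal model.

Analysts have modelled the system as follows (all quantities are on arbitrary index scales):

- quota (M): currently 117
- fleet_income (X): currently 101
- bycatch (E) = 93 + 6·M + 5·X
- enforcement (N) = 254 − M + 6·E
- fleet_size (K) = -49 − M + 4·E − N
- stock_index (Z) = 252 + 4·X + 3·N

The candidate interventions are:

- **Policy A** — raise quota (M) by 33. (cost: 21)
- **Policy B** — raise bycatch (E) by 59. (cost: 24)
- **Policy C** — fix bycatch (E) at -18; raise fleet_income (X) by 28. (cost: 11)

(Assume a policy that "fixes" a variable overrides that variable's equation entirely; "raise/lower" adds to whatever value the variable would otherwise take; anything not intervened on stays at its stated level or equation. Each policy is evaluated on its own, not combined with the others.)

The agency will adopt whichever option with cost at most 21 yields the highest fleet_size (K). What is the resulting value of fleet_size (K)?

-267

Policy A (M + 33):
  M = 117 + 33 = 150
  X = 101
  E = 93 + 6·150 + 5·101 = 1498
  N = 254 − 150 + 6·1498 = 9092
  K = -49 − 150 + 4·1498 − 9092 = -3299
Policy C (E := -18, X + 28):
  M = 117
  X = 101 + 28 = 129
  E = -18
  N = 254 − 117 + 6·(-18) = 29
  K = -49 − 117 + 4·(-18) − 29 = -267
Comparing — Policy A: K=-3299, Policy C: K=-267. Highest is -267 (Policy C).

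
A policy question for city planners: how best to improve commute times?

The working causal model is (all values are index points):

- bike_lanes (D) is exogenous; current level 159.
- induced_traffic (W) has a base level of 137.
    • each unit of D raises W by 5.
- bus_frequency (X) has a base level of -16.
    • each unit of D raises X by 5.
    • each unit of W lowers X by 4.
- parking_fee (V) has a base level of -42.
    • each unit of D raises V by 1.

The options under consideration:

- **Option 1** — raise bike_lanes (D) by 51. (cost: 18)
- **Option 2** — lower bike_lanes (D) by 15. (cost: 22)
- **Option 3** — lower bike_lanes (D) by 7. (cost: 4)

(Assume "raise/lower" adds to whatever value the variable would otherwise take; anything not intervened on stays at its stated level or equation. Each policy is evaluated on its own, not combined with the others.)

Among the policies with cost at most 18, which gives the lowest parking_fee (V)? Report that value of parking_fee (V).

Option 1 (D + 51):
  D = 159 + 51 = 210
  V = -42 + 210 = 168
Option 3 (D − 7):
  D = 159 − 7 = 152
  V = -42 + 152 = 110
Comparing — Option 1: V=168, Option 3: V=110. Lowest is 110 (Option 3).

110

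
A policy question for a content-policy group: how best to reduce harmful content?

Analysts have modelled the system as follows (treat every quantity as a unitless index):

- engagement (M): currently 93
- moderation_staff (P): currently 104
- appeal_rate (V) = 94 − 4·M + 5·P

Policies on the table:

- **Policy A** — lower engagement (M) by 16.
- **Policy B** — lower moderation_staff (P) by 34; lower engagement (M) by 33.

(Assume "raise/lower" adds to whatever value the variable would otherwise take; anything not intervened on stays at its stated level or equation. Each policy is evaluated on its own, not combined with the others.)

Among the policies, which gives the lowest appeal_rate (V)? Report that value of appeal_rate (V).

Policy A (M − 16):
  M = 93 − 16 = 77
  P = 104
  V = 94 − 4·77 + 5·104 = 306
Policy B (P − 34, M − 33):
  M = 93 − 33 = 60
  P = 104 − 34 = 70
  V = 94 − 4·60 + 5·70 = 204
Comparing — Policy A: V=306, Policy B: V=204. Lowest is 204 (Policy B).

204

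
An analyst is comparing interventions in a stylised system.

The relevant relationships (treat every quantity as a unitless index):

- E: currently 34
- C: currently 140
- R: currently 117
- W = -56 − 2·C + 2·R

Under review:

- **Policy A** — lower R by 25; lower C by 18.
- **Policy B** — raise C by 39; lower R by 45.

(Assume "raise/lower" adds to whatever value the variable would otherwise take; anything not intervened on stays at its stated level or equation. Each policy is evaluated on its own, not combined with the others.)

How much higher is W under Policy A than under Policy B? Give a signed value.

154

Policy A (R − 25, C − 18):
  C = 140 − 18 = 122
  R = 117 − 25 = 92
  W = -56 − 2·122 + 2·92 = -116
Policy B (C + 39, R − 45):
  C = 140 + 39 = 179
  R = 117 − 45 = 72
  W = -56 − 2·179 + 2·72 = -270
W: -116 − (-270) = 154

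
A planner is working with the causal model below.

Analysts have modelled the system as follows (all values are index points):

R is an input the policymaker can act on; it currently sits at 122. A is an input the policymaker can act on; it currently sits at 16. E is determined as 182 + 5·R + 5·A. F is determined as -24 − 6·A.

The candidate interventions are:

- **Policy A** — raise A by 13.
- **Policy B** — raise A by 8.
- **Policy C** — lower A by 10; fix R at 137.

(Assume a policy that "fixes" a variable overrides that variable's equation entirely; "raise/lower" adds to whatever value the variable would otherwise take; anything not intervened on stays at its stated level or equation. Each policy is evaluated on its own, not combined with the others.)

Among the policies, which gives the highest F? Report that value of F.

-60

Policy A (A + 13):
  A = 16 + 13 = 29
  F = -24 − 6·29 = -198
Policy B (A + 8):
  A = 16 + 8 = 24
  F = -24 − 6·24 = -168
Policy C (A − 10, R := 137):
  A = 16 − 10 = 6
  F = -24 − 6·6 = -60
Comparing — Policy A: F=-198, Policy B: F=-168, Policy C: F=-60. Highest is -60 (Policy C).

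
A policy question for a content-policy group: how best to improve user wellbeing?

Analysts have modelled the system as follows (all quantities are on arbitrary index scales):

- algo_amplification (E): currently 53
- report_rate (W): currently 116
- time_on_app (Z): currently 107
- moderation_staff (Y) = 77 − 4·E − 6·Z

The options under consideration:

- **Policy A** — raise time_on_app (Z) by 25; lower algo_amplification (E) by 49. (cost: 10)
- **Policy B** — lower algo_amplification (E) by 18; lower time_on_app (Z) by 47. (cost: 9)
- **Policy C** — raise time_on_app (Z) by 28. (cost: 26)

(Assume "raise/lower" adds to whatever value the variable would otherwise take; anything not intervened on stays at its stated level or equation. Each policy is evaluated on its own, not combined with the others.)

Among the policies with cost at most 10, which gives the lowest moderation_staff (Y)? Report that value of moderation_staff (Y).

Policy A (Z + 25, E − 49):
  E = 53 − 49 = 4
  Z = 107 + 25 = 132
  Y = 77 − 4·4 − 6·132 = -731
Policy B (E − 18, Z − 47):
  E = 53 − 18 = 35
  Z = 107 − 47 = 60
  Y = 77 − 4·35 − 6·60 = -423
Comparing — Policy A: Y=-731, Policy B: Y=-423. Lowest is -731 (Policy A).

-731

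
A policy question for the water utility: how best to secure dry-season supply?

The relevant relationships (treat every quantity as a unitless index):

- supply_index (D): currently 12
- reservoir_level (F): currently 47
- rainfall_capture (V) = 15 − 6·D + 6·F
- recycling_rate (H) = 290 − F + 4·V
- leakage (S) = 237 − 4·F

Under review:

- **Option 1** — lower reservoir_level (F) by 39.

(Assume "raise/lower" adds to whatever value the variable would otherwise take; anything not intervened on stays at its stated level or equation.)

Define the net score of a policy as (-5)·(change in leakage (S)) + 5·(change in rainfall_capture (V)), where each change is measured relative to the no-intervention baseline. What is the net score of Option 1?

Baseline:
  D = 12
  F = 47
  V = 15 − 6·12 + 6·47 = 225
  S = 237 − 4·47 = 49
Option 1 (F − 39):
  D = 12
  F = 47 − 39 = 8
  V = 15 − 6·12 + 6·8 = -9
  S = 237 − 4·8 = 205
ΔS = 205 − 49 = 156; ΔV = -9 − 225 = -234
Score = (-5)·156 + 5·(-234) = -1950

-1950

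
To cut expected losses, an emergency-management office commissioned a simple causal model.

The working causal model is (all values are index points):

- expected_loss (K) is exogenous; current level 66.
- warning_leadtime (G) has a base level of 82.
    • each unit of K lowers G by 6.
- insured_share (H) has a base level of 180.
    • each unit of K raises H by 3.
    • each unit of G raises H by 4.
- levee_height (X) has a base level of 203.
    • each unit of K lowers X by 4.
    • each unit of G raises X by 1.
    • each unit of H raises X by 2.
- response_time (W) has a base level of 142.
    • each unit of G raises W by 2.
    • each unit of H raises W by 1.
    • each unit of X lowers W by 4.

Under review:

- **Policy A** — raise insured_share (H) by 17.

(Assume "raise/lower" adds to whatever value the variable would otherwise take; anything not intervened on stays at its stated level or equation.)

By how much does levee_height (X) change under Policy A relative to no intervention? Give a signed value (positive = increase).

Baseline:
  K = 66
  G = 82 − 6·66 = -314
  H = 180 + 3·66 + 4·(-314) = -878
  X = 203 − 4·66 + (-314) + 2·(-878) = -2131
Policy A (H + 17):
  K = 66
  G = 82 − 6·66 = -314
  H = 180 + 3·66 + 4·(-314) (+17 from intervention) = -861
  X = 203 − 4·66 + (-314) + 2·(-861) = -2097
Change in X: -2097 − (-2131) = 34

34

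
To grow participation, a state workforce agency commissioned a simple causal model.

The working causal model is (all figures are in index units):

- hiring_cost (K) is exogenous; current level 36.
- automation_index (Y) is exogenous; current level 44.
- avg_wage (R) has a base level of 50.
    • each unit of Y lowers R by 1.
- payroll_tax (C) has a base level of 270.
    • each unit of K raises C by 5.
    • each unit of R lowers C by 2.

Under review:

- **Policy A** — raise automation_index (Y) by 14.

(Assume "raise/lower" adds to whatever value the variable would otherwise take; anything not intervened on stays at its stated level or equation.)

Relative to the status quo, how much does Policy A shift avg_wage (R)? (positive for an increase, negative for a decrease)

Baseline:
  Y = 44
  R = 50 − 44 = 6
Policy A (Y + 14):
  Y = 44 + 14 = 58
  R = 50 − 58 = -8
Change in R: -8 − 6 = -14

-14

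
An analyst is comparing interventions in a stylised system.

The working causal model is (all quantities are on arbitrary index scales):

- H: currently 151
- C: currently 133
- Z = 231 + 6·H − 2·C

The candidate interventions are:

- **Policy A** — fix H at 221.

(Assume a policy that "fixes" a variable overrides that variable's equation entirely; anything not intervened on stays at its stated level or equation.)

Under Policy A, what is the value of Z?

1291

Policy A (H := 221):
  H = 221
  C = 133
  Z = 231 + 6·221 − 2·133 = 1291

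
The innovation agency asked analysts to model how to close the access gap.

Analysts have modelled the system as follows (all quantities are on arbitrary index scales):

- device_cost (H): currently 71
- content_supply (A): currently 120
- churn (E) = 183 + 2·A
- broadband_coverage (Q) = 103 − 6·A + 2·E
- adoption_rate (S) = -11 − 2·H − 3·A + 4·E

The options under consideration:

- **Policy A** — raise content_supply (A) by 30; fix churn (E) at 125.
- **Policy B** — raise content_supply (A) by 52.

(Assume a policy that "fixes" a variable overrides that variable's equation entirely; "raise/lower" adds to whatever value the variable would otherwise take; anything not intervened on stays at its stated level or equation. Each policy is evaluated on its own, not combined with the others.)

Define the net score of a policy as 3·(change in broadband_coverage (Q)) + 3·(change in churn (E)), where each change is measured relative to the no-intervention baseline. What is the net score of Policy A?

-3222

Baseline:
  A = 120
  E = 183 + 2·120 = 423
  Q = 103 − 6·120 + 2·423 = 229
Policy A (A + 30, E := 125):
  A = 120 + 30 = 150
  E = 125
  Q = 103 − 6·150 + 2·125 = -547
ΔQ = -547 − 229 = -776; ΔE = 125 − 423 = -298
Score = 3·(-776) + 3·(-298) = -3222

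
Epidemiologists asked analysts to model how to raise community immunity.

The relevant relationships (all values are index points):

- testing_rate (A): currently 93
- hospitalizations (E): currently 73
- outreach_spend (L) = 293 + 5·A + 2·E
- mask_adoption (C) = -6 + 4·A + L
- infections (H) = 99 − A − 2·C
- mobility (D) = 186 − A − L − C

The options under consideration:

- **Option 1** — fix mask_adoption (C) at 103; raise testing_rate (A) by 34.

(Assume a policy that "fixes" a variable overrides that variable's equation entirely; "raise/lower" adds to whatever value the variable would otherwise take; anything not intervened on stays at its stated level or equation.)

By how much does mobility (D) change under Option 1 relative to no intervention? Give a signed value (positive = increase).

Baseline:
  A = 93
  E = 73
  L = 293 + 5·93 + 2·73 = 904
  C = -6 + 4·93 + 904 = 1270
  D = 186 − 93 − 904 − 1270 = -2081
Option 1 (C := 103, A + 34):
  A = 93 + 34 = 127
  E = 73
  L = 293 + 5·127 + 2·73 = 1074
  C = 103
  D = 186 − 127 − 1074 − 103 = -1118
Change in D: -1118 − (-2081) = 963

963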